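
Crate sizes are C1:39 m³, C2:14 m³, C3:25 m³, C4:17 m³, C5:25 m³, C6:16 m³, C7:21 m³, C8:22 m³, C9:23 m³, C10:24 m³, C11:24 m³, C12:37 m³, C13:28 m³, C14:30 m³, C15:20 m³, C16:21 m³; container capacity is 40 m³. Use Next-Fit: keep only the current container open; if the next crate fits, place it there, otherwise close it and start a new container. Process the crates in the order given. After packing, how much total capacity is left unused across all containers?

174

C1 (39 m³) → container 1 (remaining 1 m³)
C2 (14 m³) → container 2 (remaining 26 m³)
C3 (25 m³) → container 2 (remaining 1 m³)
C4 (17 m³) → container 3 (remaining 23 m³)
C5 (25 m³) → container 4 (remaining 15 m³)
C6 (16 m³) → container 5 (remaining 24 m³)
C7 (21 m³) → container 5 (remaining 3 m³)
C8 (22 m³) → container 6 (remaining 18 m³)
C9 (23 m³) → container 7 (remaining 17 m³)
C10 (24 m³) → container 8 (remaining 16 m³)
C11 (24 m³) → container 9 (remaining 16 m³)
C12 (37 m³) → container 10 (remaining 3 m³)
C13 (28 m³) → container 11 (remaining 12 m³)
C14 (30 m³) → container 12 (remaining 10 m³)
C15 (20 m³) → container 13 (remaining 20 m³)
C16 (21 m³) → container 14 (remaining 19 m³)
14 containers × 40 m³ = 560 m³; used 386 m³; unused 174 m³.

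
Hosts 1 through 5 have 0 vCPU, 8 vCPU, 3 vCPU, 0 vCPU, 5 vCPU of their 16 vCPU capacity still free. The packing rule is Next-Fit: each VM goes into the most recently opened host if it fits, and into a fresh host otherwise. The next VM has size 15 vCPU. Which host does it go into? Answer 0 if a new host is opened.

Next-Fit only looks at host 5, which has 5 vCPU free.
15 vCPU does not fit, so a new host is opened.

0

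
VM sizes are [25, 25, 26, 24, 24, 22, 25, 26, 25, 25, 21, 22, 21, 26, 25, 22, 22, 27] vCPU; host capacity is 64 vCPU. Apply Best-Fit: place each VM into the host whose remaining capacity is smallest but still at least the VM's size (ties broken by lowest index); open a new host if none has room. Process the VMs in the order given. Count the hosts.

Put 25 vCPU in host 1; 39 vCPU remain.
Put 25 vCPU in host 1; 14 vCPU remain.
Put 26 vCPU in host 2; 38 vCPU remain.
Put 24 vCPU in host 2; 14 vCPU remain.
Put 24 vCPU in host 3; 40 vCPU remain.
Put 22 vCPU in host 3; 18 vCPU remain.
Put 25 vCPU in host 4; 39 vCPU remain.
Put 26 vCPU in host 4; 13 vCPU remain.
Put 25 vCPU in host 5; 39 vCPU remain.
Put 25 vCPU in host 5; 14 vCPU remain.
Put 21 vCPU in host 6; 43 vCPU remain.
Put 22 vCPU in host 6; 21 vCPU remain.
Put 21 vCPU in host 6; 0 vCPU remain.
Put 26 vCPU in host 7; 38 vCPU remain.
Put 25 vCPU in host 7; 13 vCPU remain.
Put 22 vCPU in host 8; 42 vCPU remain.
Put 22 vCPU in host 8; 20 vCPU remain.
Put 27 vCPU in host 9; 37 vCPU remain.

9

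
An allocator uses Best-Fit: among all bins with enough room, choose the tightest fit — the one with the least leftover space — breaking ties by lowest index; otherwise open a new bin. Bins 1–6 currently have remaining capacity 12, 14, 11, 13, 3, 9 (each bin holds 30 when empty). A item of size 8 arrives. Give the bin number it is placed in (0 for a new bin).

Bins with room: bin 1 (12), bin 2 (14), bin 3 (11), bin 4 (13), bin 6 (9).
Tightest fit is bin 6 with 9 free.

6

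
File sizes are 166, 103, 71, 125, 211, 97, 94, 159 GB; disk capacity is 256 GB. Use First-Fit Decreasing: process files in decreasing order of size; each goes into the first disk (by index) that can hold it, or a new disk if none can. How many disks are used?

5

Sorted descending: 211, 166, 159, 125, 103, 97, 94, 71.
Put 211 GB in disk 1; 45 GB remain.
Put 166 GB in disk 2; 90 GB remain.
Put 159 GB in disk 3; 97 GB remain.
Put 125 GB in disk 4; 131 GB remain.
Put 103 GB in disk 4; 28 GB remain.
Put 97 GB in disk 3; 0 GB remain.
Put 94 GB in disk 5; 162 GB remain.
Put 71 GB in disk 2; 19 GB remain.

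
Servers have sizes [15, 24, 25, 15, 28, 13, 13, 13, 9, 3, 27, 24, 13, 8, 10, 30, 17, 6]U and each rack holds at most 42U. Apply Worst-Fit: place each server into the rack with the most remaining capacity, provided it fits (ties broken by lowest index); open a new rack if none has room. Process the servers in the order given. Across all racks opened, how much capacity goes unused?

43

rack 1: place 15U, 27U left
rack 1: place 24U, 3U left
rack 2: place 25U, 17U left
rack 2: place 15U, 2U left
rack 3: place 28U, 14U left
rack 3: place 13U, 1U left
rack 4: place 13U, 29U left
rack 4: place 13U, 16U left
rack 4: place 9U, 7U left
rack 4: place 3U, 4U left
rack 5: place 27U, 15U left
rack 6: place 24U, 18U left
rack 6: place 13U, 5U left
rack 5: place 8U, 7U left
rack 7: place 10U, 32U left
rack 7: place 30U, 2U left
rack 8: place 17U, 25U left
rack 8: place 6U, 19U left
8 racks × 42U = 336U; used 293U; unused 43U.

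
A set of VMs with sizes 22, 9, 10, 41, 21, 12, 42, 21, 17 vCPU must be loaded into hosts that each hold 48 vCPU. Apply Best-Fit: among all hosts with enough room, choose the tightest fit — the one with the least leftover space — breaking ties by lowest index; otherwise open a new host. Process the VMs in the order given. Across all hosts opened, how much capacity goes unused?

host 1: place 22 vCPU, 26 vCPU left
host 1: place 9 vCPU, 17 vCPU left
host 1: place 10 vCPU, 7 vCPU left
host 2: place 41 vCPU, 7 vCPU left
host 3: place 21 vCPU, 27 vCPU left
host 3: place 12 vCPU, 15 vCPU left
host 4: place 42 vCPU, 6 vCPU left
host 5: place 21 vCPU, 27 vCPU left
host 5: place 17 vCPU, 10 vCPU left
5 hosts × 48 vCPU = 240 vCPU; used 195 vCPU; unused 45 vCPU.

45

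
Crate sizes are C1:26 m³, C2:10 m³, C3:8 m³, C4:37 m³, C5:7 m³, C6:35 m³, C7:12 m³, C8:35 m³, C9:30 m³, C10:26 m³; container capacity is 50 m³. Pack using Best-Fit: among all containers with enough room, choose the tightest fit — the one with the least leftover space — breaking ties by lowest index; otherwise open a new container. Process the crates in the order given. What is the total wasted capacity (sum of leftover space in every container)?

C1 (26 m³) → container 1 (remaining 24 m³)
C2 (10 m³) → container 1 (remaining 14 m³)
C3 (8 m³) → container 1 (remaining 6 m³)
C4 (37 m³) → container 2 (remaining 13 m³)
C5 (7 m³) → container 2 (remaining 6 m³)
C6 (35 m³) → container 3 (remaining 15 m³)
C7 (12 m³) → container 3 (remaining 3 m³)
C8 (35 m³) → container 4 (remaining 15 m³)
C9 (30 m³) → container 5 (remaining 20 m³)
C10 (26 m³) → container 6 (remaining 24 m³)
6 containers × 50 m³ = 300 m³; used 226 m³; unused 74 m³.

74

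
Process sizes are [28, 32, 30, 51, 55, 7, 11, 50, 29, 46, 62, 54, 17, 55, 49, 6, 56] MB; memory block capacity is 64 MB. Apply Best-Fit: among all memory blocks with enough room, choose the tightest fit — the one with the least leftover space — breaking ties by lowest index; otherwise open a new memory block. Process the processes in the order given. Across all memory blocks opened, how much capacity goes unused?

66

Put 28 MB in memory block 1; 36 MB remain.
Put 32 MB in memory block 1; 4 MB remain.
Put 30 MB in memory block 2; 34 MB remain.
Put 51 MB in memory block 3; 13 MB remain.
Put 55 MB in memory block 4; 9 MB remain.
Put 7 MB in memory block 4; 2 MB remain.
Put 11 MB in memory block 3; 2 MB remain.
Put 50 MB in memory block 5; 14 MB remain.
Put 29 MB in memory block 2; 5 MB remain.
Put 46 MB in memory block 6; 18 MB remain.
Put 62 MB in memory block 7; 2 MB remain.
Put 54 MB in memory block 8; 10 MB remain.
Put 17 MB in memory block 6; 1 MB remain.
Put 55 MB in memory block 9; 9 MB remain.
Put 49 MB in memory block 10; 15 MB remain.
Put 6 MB in memory block 9; 3 MB remain.
Put 56 MB in memory block 11; 8 MB remain.
11 memory blocks × 64 MB = 704 MB; used 638 MB; unused 66 MB.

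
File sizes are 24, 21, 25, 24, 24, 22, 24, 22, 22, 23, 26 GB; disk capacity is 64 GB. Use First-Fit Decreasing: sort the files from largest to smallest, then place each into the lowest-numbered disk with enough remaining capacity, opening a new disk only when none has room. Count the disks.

Sorted descending: 26, 25, 24, 24, 24, 24, 23, 22, 22, 22, 21.
disk 1: place 26 GB, 38 GB left
disk 1: place 25 GB, 13 GB left
disk 2: place 24 GB, 40 GB left
disk 2: place 24 GB, 16 GB left
disk 3: place 24 GB, 40 GB left
disk 3: place 24 GB, 16 GB left
disk 4: place 23 GB, 41 GB left
disk 4: place 22 GB, 19 GB left
disk 5: place 22 GB, 42 GB left
disk 5: place 22 GB, 20 GB left
disk 6: place 21 GB, 43 GB left
Final disks: [26,25] [24,24] [24,24] [23,22] [22,22] [21].

6 disks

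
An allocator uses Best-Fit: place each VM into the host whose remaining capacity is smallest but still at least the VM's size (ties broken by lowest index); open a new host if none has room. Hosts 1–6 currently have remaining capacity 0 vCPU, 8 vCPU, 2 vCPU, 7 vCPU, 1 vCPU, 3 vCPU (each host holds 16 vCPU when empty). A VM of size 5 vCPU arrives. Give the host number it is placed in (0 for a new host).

Hosts with room: host 2 (8 vCPU), host 4 (7 vCPU).
Tightest fit is host 4 with 7 vCPU free.

4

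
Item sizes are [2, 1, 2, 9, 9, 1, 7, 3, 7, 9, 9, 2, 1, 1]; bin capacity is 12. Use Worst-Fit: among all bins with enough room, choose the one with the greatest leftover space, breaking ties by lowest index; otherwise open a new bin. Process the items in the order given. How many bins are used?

7

2 → bin 1 (remaining 10)
1 → bin 1 (remaining 9)
2 → bin 1 (remaining 7)
9 → bin 2 (remaining 3)
9 → bin 3 (remaining 3)
1 → bin 1 (remaining 6)
7 → bin 4 (remaining 5)
3 → bin 1 (remaining 3)
7 → bin 5 (remaining 5)
9 → bin 6 (remaining 3)
9 → bin 7 (remaining 3)
2 → bin 4 (remaining 3)
1 → bin 5 (remaining 4)
1 → bin 5 (remaining 3)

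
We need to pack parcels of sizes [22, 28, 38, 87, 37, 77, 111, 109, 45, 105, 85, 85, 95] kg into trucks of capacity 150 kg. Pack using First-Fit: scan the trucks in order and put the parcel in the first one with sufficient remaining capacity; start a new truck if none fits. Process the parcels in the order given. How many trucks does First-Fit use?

22 kg → truck 1 (remaining 128 kg)
28 kg → truck 1 (remaining 100 kg)
38 kg → truck 1 (remaining 62 kg)
87 kg → truck 2 (remaining 63 kg)
37 kg → truck 1 (remaining 25 kg)
77 kg → truck 3 (remaining 73 kg)
111 kg → truck 4 (remaining 39 kg)
109 kg → truck 5 (remaining 41 kg)
45 kg → truck 2 (remaining 18 kg)
105 kg → truck 6 (remaining 45 kg)
85 kg → truck 7 (remaining 65 kg)
85 kg → truck 8 (remaining 65 kg)
95 kg → truck 9 (remaining 55 kg)
Final trucks: [22,28,38,37] [87,45] [77] [111] [109] [105] [85] [85] [95].

9 trucks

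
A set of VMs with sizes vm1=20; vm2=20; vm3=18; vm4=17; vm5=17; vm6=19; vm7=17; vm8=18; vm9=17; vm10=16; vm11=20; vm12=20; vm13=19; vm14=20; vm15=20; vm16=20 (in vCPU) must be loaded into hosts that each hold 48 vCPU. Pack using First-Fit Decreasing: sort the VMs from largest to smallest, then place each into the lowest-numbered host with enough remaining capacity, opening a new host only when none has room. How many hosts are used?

Sorted descending: 20, 20, 20, 20, 20, 20, 20, 19, 19, 18, 18, 17, 17, 17, 17, 16.
Put 20 vCPU in host 1; 28 vCPU remain.
Put 20 vCPU in host 1; 8 vCPU remain.
Put 20 vCPU in host 2; 28 vCPU remain.
Put 20 vCPU in host 2; 8 vCPU remain.
Put 20 vCPU in host 3; 28 vCPU remain.
Put 20 vCPU in host 3; 8 vCPU remain.
Put 20 vCPU in host 4; 28 vCPU remain.
Put 19 vCPU in host 4; 9 vCPU remain.
Put 19 vCPU in host 5; 29 vCPU remain.
Put 18 vCPU in host 5; 11 vCPU remain.
Put 18 vCPU in host 6; 30 vCPU remain.
Put 17 vCPU in host 6; 13 vCPU remain.
Put 17 vCPU in host 7; 31 vCPU remain.
Put 17 vCPU in host 7; 14 vCPU remain.
Put 17 vCPU in host 8; 31 vCPU remain.
Put 16 vCPU in host 8; 15 vCPU remain.

8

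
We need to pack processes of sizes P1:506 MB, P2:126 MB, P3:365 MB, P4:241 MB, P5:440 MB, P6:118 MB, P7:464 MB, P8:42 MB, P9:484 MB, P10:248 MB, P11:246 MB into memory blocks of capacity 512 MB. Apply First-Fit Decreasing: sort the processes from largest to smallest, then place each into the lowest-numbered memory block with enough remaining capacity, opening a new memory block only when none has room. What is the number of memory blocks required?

7

Sorted descending: 506, 484, 464, 440, 365, 248, 246, 241, 126, 118, 42.
506 MB → memory block 1 (remaining 6 MB)
484 MB → memory block 2 (remaining 28 MB)
464 MB → memory block 3 (remaining 48 MB)
440 MB → memory block 4 (remaining 72 MB)
365 MB → memory block 5 (remaining 147 MB)
248 MB → memory block 6 (remaining 264 MB)
246 MB → memory block 6 (remaining 18 MB)
241 MB → memory block 7 (remaining 271 MB)
126 MB → memory block 5 (remaining 21 MB)
118 MB → memory block 7 (remaining 153 MB)
42 MB → memory block 3 (remaining 6 MB)
Final memory blocks: [506] [484] [464,42] [440] [365,126] [248,246] [241,118].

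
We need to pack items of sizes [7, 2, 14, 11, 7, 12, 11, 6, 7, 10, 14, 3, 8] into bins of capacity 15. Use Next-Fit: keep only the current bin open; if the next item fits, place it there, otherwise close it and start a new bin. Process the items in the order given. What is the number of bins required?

10 bins

bin 1: place 7, 8 left
bin 1: place 2, 6 left
bin 2: place 14, 1 left
bin 3: place 11, 4 left
bin 4: place 7, 8 left
bin 5: place 12, 3 left
bin 6: place 11, 4 left
bin 7: place 6, 9 left
bin 7: place 7, 2 left
bin 8: place 10, 5 left
bin 9: place 14, 1 left
bin 10: place 3, 12 left
bin 10: place 8, 4 left
Final bins: [7,2] [14] [11] [7] [12] [11] [6,7] [10] [14] [3,8].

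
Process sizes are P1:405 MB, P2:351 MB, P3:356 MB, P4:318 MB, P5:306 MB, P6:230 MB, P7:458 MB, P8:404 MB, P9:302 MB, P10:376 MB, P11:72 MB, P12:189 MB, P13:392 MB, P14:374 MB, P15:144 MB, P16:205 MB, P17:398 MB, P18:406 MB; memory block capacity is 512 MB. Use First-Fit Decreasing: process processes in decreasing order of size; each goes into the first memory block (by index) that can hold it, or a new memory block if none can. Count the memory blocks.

14

Sorted descending: 458, 406, 405, 404, 398, 392, 376, 374, 356, 351, 318, 306, 302, 230, 205, 189, 144, 72.
memory block 1: place 458 MB, 54 MB left
memory block 2: place 406 MB, 106 MB left
memory block 3: place 405 MB, 107 MB left
memory block 4: place 404 MB, 108 MB left
memory block 5: place 398 MB, 114 MB left
memory block 6: place 392 MB, 120 MB left
memory block 7: place 376 MB, 136 MB left
memory block 8: place 374 MB, 138 MB left
memory block 9: place 356 MB, 156 MB left
memory block 10: place 351 MB, 161 MB left
memory block 11: place 318 MB, 194 MB left
memory block 12: place 306 MB, 206 MB left
memory block 13: place 302 MB, 210 MB left
memory block 14: place 230 MB, 282 MB left
memory block 12: place 205 MB, 1 MB left
memory block 11: place 189 MB, 5 MB left
memory block 9: place 144 MB, 12 MB left
memory block 2: place 72 MB, 34 MB left
Final memory blocks: [458] [406,72] [405] [404] [398] [392] [376] [374] [356,144] [351] [318,189] [306,205] [302] [230].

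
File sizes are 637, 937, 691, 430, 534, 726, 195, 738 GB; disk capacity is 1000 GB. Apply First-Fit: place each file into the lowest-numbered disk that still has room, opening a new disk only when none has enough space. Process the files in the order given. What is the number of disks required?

6 disks

disk 1: place 637 GB, 363 GB left
disk 2: place 937 GB, 63 GB left
disk 3: place 691 GB, 309 GB left
disk 4: place 430 GB, 570 GB left
disk 4: place 534 GB, 36 GB left
disk 5: place 726 GB, 274 GB left
disk 1: place 195 GB, 168 GB left
disk 6: place 738 GB, 262 GB left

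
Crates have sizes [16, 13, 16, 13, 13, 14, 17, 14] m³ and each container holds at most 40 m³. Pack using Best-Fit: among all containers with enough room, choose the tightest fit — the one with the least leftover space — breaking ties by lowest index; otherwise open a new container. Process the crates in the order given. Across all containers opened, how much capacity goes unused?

16 m³ → container 1 (remaining 24 m³)
13 m³ → container 1 (remaining 11 m³)
16 m³ → container 2 (remaining 24 m³)
13 m³ → container 2 (remaining 11 m³)
13 m³ → container 3 (remaining 27 m³)
14 m³ → container 3 (remaining 13 m³)
17 m³ → container 4 (remaining 23 m³)
14 m³ → container 4 (remaining 9 m³)
4 containers × 40 m³ = 160 m³; used 116 m³; unused 44 m³.

44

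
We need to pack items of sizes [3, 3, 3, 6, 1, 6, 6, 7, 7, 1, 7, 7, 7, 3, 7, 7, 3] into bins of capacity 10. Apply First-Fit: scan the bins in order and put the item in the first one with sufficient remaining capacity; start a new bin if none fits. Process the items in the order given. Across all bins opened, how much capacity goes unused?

3 → bin 1 (remaining 7)
3 → bin 1 (remaining 4)
3 → bin 1 (remaining 1)
6 → bin 2 (remaining 4)
1 → bin 1 (remaining 0)
6 → bin 3 (remaining 4)
6 → bin 4 (remaining 4)
7 → bin 5 (remaining 3)
7 → bin 6 (remaining 3)
1 → bin 2 (remaining 3)
7 → bin 7 (remaining 3)
7 → bin 8 (remaining 3)
7 → bin 9 (remaining 3)
3 → bin 2 (remaining 0)
7 → bin 10 (remaining 3)
7 → bin 11 (remaining 3)
3 → bin 3 (remaining 1)
11 bins × 10 = 110; used 84; unused 26.

26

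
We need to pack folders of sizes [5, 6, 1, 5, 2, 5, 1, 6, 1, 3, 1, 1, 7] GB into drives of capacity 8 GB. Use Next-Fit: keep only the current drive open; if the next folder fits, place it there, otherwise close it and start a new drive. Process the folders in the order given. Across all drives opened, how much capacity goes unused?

12

5 GB → drive 1 (remaining 3 GB)
6 GB → drive 2 (remaining 2 GB)
1 GB → drive 2 (remaining 1 GB)
5 GB → drive 3 (remaining 3 GB)
2 GB → drive 3 (remaining 1 GB)
5 GB → drive 4 (remaining 3 GB)
1 GB → drive 4 (remaining 2 GB)
6 GB → drive 5 (remaining 2 GB)
1 GB → drive 5 (remaining 1 GB)
3 GB → drive 6 (remaining 5 GB)
1 GB → drive 6 (remaining 4 GB)
1 GB → drive 6 (remaining 3 GB)
7 GB → drive 7 (remaining 1 GB)
7 drives × 8 GB = 56 GB; used 44 GB; unused 12 GB.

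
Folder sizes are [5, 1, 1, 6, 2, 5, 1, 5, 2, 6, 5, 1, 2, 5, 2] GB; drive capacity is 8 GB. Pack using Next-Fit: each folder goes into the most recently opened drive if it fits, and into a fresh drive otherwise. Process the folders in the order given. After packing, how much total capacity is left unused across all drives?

7

5 GB → drive 1 (remaining 3 GB)
1 GB → drive 1 (remaining 2 GB)
1 GB → drive 1 (remaining 1 GB)
6 GB → drive 2 (remaining 2 GB)
2 GB → drive 2 (remaining 0 GB)
5 GB → drive 3 (remaining 3 GB)
1 GB → drive 3 (remaining 2 GB)
5 GB → drive 4 (remaining 3 GB)
2 GB → drive 4 (remaining 1 GB)
6 GB → drive 5 (remaining 2 GB)
5 GB → drive 6 (remaining 3 GB)
1 GB → drive 6 (remaining 2 GB)
2 GB → drive 6 (remaining 0 GB)
5 GB → drive 7 (remaining 3 GB)
2 GB → drive 7 (remaining 1 GB)
7 drives × 8 GB = 56 GB; used 49 GB; unused 7 GB.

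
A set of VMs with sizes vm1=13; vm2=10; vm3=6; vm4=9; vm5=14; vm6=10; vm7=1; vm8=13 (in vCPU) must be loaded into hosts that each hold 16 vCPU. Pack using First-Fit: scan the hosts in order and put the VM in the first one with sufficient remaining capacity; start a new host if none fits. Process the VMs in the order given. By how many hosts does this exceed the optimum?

First-Fit: [13,1] [10,6] [9] [14] [10] [13] → 6 hosts.
6 VMs exceed 8 vCPU (half the capacity), and no two of those can share a host, so at least 6 hosts are needed.
So 6 is already optimal.

0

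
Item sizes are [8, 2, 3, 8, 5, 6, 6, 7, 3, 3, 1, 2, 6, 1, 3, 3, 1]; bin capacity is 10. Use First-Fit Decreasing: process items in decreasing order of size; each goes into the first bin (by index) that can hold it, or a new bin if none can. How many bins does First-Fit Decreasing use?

Sorted descending: 8, 8, 7, 6, 6, 6, 5, 3, 3, 3, 3, 3, 2, 2, 1, 1, 1.
bin 1: place 8, 2 left
bin 2: place 8, 2 left
bin 3: place 7, 3 left
bin 4: place 6, 4 left
bin 5: place 6, 4 left
bin 6: place 6, 4 left
bin 7: place 5, 5 left
bin 3: place 3, 0 left
bin 4: place 3, 1 left
bin 5: place 3, 1 left
bin 6: place 3, 1 left
bin 7: place 3, 2 left
bin 1: place 2, 0 left
bin 2: place 2, 0 left
bin 4: place 1, 0 left
bin 5: place 1, 0 left
bin 6: place 1, 0 left
Final bins: [8,2] [8,2] [7,3] [6,3,1] [6,3,1] [6,3,1] [5,3].

7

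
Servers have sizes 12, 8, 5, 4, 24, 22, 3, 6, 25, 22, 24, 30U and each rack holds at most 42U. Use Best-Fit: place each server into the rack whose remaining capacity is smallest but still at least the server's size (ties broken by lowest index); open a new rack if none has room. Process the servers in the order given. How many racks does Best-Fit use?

rack 1: place 12U, 30U left
rack 1: place 8U, 22U left
rack 1: place 5U, 17U left
rack 1: place 4U, 13U left
rack 2: place 24U, 18U left
rack 3: place 22U, 20U left
rack 1: place 3U, 10U left
rack 1: place 6U, 4U left
rack 4: place 25U, 17U left
rack 5: place 22U, 20U left
rack 6: place 24U, 18U left
rack 7: place 30U, 12U left

7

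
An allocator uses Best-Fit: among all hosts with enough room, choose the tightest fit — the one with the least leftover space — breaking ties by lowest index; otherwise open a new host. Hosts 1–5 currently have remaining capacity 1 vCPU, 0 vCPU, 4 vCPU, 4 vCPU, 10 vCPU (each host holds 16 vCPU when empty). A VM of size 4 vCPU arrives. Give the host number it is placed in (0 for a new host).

Hosts with room: host 3 (4 vCPU), host 4 (4 vCPU), host 5 (10 vCPU).
Tightest fit is host 3 with 4 vCPU free.

3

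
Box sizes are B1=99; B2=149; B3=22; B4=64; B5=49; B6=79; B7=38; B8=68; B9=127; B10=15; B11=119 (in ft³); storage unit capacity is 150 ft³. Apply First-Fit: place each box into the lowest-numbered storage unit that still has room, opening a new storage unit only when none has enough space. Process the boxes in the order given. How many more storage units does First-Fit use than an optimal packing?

1

First-Fit: [99,22,15] [149] [64,49] [79,38] [68] [127] [119] → 7 storage units.
Total size 829 ft³; any packing needs at least ⌈829/150⌉ = 6 storage units.
An optimal packing achieves that bound: [149] [127,22] [119,15] [99,49] [79,68] [64,38] → 6 storage units.
Excess: 7 − 6 = 1.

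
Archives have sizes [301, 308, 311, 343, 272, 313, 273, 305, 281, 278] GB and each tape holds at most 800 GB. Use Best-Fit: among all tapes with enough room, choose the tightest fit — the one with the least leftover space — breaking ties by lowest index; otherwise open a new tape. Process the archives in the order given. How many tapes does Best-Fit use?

5

tape 1: place 301 GB, 499 GB left
tape 1: place 308 GB, 191 GB left
tape 2: place 311 GB, 489 GB left
tape 2: place 343 GB, 146 GB left
tape 3: place 272 GB, 528 GB left
tape 3: place 313 GB, 215 GB left
tape 4: place 273 GB, 527 GB left
tape 4: place 305 GB, 222 GB left
tape 5: place 281 GB, 519 GB left
tape 5: place 278 GB, 241 GB left
Final tapes: [301,308] [311,343] [272,313] [273,305] [281,278].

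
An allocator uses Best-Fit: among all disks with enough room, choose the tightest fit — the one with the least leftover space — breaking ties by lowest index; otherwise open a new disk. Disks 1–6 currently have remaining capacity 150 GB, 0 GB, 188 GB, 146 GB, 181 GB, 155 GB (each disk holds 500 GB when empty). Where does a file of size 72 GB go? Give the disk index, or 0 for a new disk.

Disks with room: disk 1 (150 GB), disk 3 (188 GB), disk 4 (146 GB), disk 5 (181 GB), disk 6 (155 GB).
Tightest fit is disk 4 with 146 GB free.

4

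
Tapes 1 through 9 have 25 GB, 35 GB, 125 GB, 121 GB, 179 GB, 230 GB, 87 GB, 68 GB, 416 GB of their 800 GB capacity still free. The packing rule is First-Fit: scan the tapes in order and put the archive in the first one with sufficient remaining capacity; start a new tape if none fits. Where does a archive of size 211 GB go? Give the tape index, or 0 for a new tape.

Tapes with room: tape 6 (230 GB), tape 9 (416 GB).
The first with room is tape 6.

6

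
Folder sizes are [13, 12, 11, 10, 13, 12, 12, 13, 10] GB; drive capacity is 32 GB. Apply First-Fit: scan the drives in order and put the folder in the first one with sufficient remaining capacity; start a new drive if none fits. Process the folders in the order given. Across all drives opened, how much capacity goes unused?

22

drive 1: place 13 GB, 19 GB left
drive 1: place 12 GB, 7 GB left
drive 2: place 11 GB, 21 GB left
drive 2: place 10 GB, 11 GB left
drive 3: place 13 GB, 19 GB left
drive 3: place 12 GB, 7 GB left
drive 4: place 12 GB, 20 GB left
drive 4: place 13 GB, 7 GB left
drive 2: place 10 GB, 1 GB left
4 drives × 32 GB = 128 GB; used 106 GB; unused 22 GB.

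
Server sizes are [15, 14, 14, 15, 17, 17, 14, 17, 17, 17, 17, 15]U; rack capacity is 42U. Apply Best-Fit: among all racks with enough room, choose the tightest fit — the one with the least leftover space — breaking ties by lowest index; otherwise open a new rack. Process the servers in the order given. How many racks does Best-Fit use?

6 racks

Put 15U in rack 1; 27U remain.
Put 14U in rack 1; 13U remain.
Put 14U in rack 2; 28U remain.
Put 15U in rack 2; 13U remain.
Put 17U in rack 3; 25U remain.
Put 17U in rack 3; 8U remain.
Put 14U in rack 4; 28U remain.
Put 17U in rack 4; 11U remain.
Put 17U in rack 5; 25U remain.
Put 17U in rack 5; 8U remain.
Put 17U in rack 6; 25U remain.
Put 15U in rack 6; 10U remain.
Final racks: [15,14] [14,15] [17,17] [14,17] [17,17] [17,15].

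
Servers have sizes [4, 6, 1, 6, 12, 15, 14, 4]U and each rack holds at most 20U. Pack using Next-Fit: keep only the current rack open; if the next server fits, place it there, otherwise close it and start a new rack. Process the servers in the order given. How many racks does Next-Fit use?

4

4U → rack 1 (remaining 16U)
6U → rack 1 (remaining 10U)
1U → rack 1 (remaining 9U)
6U → rack 1 (remaining 3U)
12U → rack 2 (remaining 8U)
15U → rack 3 (remaining 5U)
14U → rack 4 (remaining 6U)
4U → rack 4 (remaining 2U)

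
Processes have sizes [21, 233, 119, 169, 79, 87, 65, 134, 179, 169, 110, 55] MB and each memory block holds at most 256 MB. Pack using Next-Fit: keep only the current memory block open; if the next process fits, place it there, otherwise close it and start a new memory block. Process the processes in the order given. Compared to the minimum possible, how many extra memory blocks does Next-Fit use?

Next-Fit: [21,233] [119] [169,79] [87,65] [134] [179] [169] [110,55] → 8 memory blocks.
Total size 1420 MB; any packing needs at least ⌈1420/256⌉ = 6 memory blocks.
An optimal packing achieves that bound: [233,21] [179,65] [169,87] [169,79] [134,119] [110,55] → 6 memory blocks.
Excess: 8 − 6 = 2.

2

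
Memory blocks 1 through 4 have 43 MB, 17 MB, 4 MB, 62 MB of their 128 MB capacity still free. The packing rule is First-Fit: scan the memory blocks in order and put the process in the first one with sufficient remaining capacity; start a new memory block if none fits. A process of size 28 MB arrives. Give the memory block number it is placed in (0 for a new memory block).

1

Memory blocks with room: memory block 1 (43 MB), memory block 4 (62 MB).
The first with room is memory block 1.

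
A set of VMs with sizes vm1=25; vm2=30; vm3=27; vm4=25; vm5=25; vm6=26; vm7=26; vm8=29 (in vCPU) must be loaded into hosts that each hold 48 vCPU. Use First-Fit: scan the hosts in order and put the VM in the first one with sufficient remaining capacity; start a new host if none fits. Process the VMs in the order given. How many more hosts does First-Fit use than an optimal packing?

0

First-Fit: [25] [30] [27] [25] [25] [26] [26] [29] → 8 hosts.
8 VMs exceed 24 vCPU (half the capacity), and no two of those can share a host, so at least 8 hosts are needed.
So 8 is already optimal.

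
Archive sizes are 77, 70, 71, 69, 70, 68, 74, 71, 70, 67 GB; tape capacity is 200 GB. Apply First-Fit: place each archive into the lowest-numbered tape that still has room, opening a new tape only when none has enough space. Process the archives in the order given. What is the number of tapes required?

77 GB → tape 1 (remaining 123 GB)
70 GB → tape 1 (remaining 53 GB)
71 GB → tape 2 (remaining 129 GB)
69 GB → tape 2 (remaining 60 GB)
70 GB → tape 3 (remaining 130 GB)
68 GB → tape 3 (remaining 62 GB)
74 GB → tape 4 (remaining 126 GB)
71 GB → tape 4 (remaining 55 GB)
70 GB → tape 5 (remaining 130 GB)
67 GB → tape 5 (remaining 63 GB)
Final tapes: [77,70] [71,69] [70,68] [74,71] [70,67].

5 tapes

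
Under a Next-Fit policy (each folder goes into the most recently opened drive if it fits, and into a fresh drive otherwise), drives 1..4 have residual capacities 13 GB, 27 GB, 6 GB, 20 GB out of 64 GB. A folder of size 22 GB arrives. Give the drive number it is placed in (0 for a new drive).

Next-Fit only looks at drive 4, which has 20 GB free.
22 GB does not fit, so a new drive is opened.

0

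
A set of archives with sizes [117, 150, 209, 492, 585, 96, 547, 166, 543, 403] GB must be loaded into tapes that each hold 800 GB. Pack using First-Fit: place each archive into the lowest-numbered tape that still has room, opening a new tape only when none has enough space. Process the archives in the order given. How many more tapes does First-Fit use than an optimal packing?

First-Fit: [117,150,209,96,166] [492] [585] [547] [543] [403] → 6 tapes.
Total size 3308 GB; any packing needs at least ⌈3308/800⌉ = 5 tapes.
An optimal packing achieves that bound: [585,209] [547,166] [543,150,96] [492,117] [403] → 5 tapes.
Excess: 6 − 5 = 1.

1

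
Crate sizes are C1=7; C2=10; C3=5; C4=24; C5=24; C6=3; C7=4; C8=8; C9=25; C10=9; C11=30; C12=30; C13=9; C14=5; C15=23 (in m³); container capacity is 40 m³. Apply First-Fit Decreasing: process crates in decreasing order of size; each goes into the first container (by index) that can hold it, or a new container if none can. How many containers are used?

6

Sorted descending: 30, 30, 25, 24, 24, 23, 10, 9, 9, 8, 7, 5, 5, 4, 3.
Put 30 m³ in container 1; 10 m³ remain.
Put 30 m³ in container 2; 10 m³ remain.
Put 25 m³ in container 3; 15 m³ remain.
Put 24 m³ in container 4; 16 m³ remain.
Put 24 m³ in container 5; 16 m³ remain.
Put 23 m³ in container 6; 17 m³ remain.
Put 10 m³ in container 1; 0 m³ remain.
Put 9 m³ in container 2; 1 m³ remain.
Put 9 m³ in container 3; 6 m³ remain.
Put 8 m³ in container 4; 8 m³ remain.
Put 7 m³ in container 4; 1 m³ remain.
Put 5 m³ in container 3; 1 m³ remain.
Put 5 m³ in container 5; 11 m³ remain.
Put 4 m³ in container 5; 7 m³ remain.
Put 3 m³ in container 5; 4 m³ remain.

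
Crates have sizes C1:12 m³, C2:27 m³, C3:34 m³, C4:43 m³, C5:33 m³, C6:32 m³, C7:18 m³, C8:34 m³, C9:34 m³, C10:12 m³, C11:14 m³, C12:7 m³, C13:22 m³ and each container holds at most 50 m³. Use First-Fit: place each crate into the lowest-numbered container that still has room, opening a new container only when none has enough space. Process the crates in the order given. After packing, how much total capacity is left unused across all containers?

78

container 1: place C1 (12 m³), 38 m³ left
container 1: place C2 (27 m³), 11 m³ left
container 2: place C3 (34 m³), 16 m³ left
container 3: place C4 (43 m³), 7 m³ left
container 4: place C5 (33 m³), 17 m³ left
container 5: place C6 (32 m³), 18 m³ left
container 5: place C7 (18 m³), 0 m³ left
container 6: place C8 (34 m³), 16 m³ left
container 7: place C9 (34 m³), 16 m³ left
container 2: place C10 (12 m³), 4 m³ left
container 4: place C11 (14 m³), 3 m³ left
container 1: place C12 (7 m³), 4 m³ left
container 8: place C13 (22 m³), 28 m³ left
8 containers × 50 m³ = 400 m³; used 322 m³; unused 78 m³.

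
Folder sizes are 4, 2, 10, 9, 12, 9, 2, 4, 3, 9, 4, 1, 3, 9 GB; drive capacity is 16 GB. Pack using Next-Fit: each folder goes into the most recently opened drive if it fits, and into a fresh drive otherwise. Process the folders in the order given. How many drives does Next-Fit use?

6

drive 1: place 4 GB, 12 GB left
drive 1: place 2 GB, 10 GB left
drive 1: place 10 GB, 0 GB left
drive 2: place 9 GB, 7 GB left
drive 3: place 12 GB, 4 GB left
drive 4: place 9 GB, 7 GB left
drive 4: place 2 GB, 5 GB left
drive 4: place 4 GB, 1 GB left
drive 5: place 3 GB, 13 GB left
drive 5: place 9 GB, 4 GB left
drive 5: place 4 GB, 0 GB left
drive 6: place 1 GB, 15 GB left
drive 6: place 3 GB, 12 GB left
drive 6: place 9 GB, 3 GB left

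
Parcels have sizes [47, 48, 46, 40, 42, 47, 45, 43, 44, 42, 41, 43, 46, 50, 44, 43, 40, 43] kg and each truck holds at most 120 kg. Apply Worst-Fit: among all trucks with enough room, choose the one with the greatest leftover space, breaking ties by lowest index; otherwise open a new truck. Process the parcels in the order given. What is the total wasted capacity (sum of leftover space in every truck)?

truck 1: place 47 kg, 73 kg left
truck 1: place 48 kg, 25 kg left
truck 2: place 46 kg, 74 kg left
truck 2: place 40 kg, 34 kg left
truck 3: place 42 kg, 78 kg left
truck 3: place 47 kg, 31 kg left
truck 4: place 45 kg, 75 kg left
truck 4: place 43 kg, 32 kg left
truck 5: place 44 kg, 76 kg left
truck 5: place 42 kg, 34 kg left
truck 6: place 41 kg, 79 kg left
truck 6: place 43 kg, 36 kg left
truck 7: place 46 kg, 74 kg left
truck 7: place 50 kg, 24 kg left
truck 8: place 44 kg, 76 kg left
truck 8: place 43 kg, 33 kg left
truck 9: place 40 kg, 80 kg left
truck 9: place 43 kg, 37 kg left
9 trucks × 120 kg = 1080 kg; used 794 kg; unused 286 kg.

286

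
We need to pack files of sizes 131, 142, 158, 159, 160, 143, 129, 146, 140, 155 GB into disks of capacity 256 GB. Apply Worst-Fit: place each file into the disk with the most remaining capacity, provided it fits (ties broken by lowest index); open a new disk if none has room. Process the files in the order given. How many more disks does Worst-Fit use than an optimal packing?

0

Worst-Fit: [131] [142] [158] [159] [160] [143] [129] [146] [140] [155] → 10 disks.
10 files exceed 128 GB (half the capacity), and no two of those can share a disk, so at least 10 disks are needed.
So 10 is already optimal.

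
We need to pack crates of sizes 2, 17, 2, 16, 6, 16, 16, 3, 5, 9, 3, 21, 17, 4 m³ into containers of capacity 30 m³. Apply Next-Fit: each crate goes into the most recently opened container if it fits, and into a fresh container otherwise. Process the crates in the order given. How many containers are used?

7

container 1: place 2 m³, 28 m³ left
container 1: place 17 m³, 11 m³ left
container 1: place 2 m³, 9 m³ left
container 2: place 16 m³, 14 m³ left
container 2: place 6 m³, 8 m³ left
container 3: place 16 m³, 14 m³ left
container 4: place 16 m³, 14 m³ left
container 4: place 3 m³, 11 m³ left
container 4: place 5 m³, 6 m³ left
container 5: place 9 m³, 21 m³ left
container 5: place 3 m³, 18 m³ left
container 6: place 21 m³, 9 m³ left
container 7: place 17 m³, 13 m³ left
container 7: place 4 m³, 9 m³ left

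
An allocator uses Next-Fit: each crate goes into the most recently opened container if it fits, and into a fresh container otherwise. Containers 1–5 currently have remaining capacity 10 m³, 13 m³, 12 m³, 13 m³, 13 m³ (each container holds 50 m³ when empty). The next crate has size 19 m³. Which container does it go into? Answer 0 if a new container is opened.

Next-Fit only looks at container 5, which has 13 m³ free.
19 m³ does not fit, so a new container is opened.

0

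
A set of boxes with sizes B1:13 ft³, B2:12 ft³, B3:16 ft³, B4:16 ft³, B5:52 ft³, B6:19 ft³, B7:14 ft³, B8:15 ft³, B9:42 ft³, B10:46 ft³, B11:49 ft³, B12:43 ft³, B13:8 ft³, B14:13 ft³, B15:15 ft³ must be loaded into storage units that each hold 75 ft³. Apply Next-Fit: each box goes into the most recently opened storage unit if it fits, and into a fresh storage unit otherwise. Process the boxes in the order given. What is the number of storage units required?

7 storage units

B1 (13 ft³) → storage unit 1 (remaining 62 ft³)
B2 (12 ft³) → storage unit 1 (remaining 50 ft³)
B3 (16 ft³) → storage unit 1 (remaining 34 ft³)
B4 (16 ft³) → storage unit 1 (remaining 18 ft³)
B5 (52 ft³) → storage unit 2 (remaining 23 ft³)
B6 (19 ft³) → storage unit 2 (remaining 4 ft³)
B7 (14 ft³) → storage unit 3 (remaining 61 ft³)
B8 (15 ft³) → storage unit 3 (remaining 46 ft³)
B9 (42 ft³) → storage unit 3 (remaining 4 ft³)
B10 (46 ft³) → storage unit 4 (remaining 29 ft³)
B11 (49 ft³) → storage unit 5 (remaining 26 ft³)
B12 (43 ft³) → storage unit 6 (remaining 32 ft³)
B13 (8 ft³) → storage unit 6 (remaining 24 ft³)
B14 (13 ft³) → storage unit 6 (remaining 11 ft³)
B15 (15 ft³) → storage unit 7 (remaining 60 ft³)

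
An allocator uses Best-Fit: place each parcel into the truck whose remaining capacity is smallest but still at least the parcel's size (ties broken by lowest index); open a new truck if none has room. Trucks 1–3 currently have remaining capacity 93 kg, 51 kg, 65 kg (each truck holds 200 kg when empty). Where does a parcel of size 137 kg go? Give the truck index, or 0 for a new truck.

No truck has ≥ 137 kg free, so a new truck is opened.

0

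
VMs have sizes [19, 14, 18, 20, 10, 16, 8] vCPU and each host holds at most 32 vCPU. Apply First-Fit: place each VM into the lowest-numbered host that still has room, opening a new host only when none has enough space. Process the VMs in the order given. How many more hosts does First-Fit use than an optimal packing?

First-Fit: [19,10] [14,18] [20,8] [16] → 4 hosts.
Total size 105 vCPU; any packing needs at least ⌈105/32⌉ = 4 hosts.
So 4 is already optimal.

0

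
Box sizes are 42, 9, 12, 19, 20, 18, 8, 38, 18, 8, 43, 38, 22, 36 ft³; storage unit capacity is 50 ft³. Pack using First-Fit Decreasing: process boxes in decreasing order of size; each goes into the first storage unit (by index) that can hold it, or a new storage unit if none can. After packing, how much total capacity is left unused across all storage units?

Sorted descending: 43, 42, 38, 38, 36, 22, 20, 19, 18, 18, 12, 9, 8, 8.
storage unit 1: place 43 ft³, 7 ft³ left
storage unit 2: place 42 ft³, 8 ft³ left
storage unit 3: place 38 ft³, 12 ft³ left
storage unit 4: place 38 ft³, 12 ft³ left
storage unit 5: place 36 ft³, 14 ft³ left
storage unit 6: place 22 ft³, 28 ft³ left
storage unit 6: place 20 ft³, 8 ft³ left
storage unit 7: place 19 ft³, 31 ft³ left
storage unit 7: place 18 ft³, 13 ft³ left
storage unit 8: place 18 ft³, 32 ft³ left
storage unit 3: place 12 ft³, 0 ft³ left
storage unit 4: place 9 ft³, 3 ft³ left
storage unit 2: place 8 ft³, 0 ft³ left
storage unit 5: place 8 ft³, 6 ft³ left
8 storage units × 50 ft³ = 400 ft³; used 331 ft³; unused 69 ft³.

69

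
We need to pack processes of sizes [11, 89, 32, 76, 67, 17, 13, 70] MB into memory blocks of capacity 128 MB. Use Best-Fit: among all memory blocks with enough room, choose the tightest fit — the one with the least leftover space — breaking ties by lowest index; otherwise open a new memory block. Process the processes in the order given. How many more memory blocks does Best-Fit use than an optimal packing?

0

Best-Fit: [11,89,13] [32,76,17] [67] [70] → 4 memory blocks.
4 processes exceed 64 MB (half the capacity), and no two of those can share a memory block, so at least 4 memory blocks are needed.
So 4 is already optimal.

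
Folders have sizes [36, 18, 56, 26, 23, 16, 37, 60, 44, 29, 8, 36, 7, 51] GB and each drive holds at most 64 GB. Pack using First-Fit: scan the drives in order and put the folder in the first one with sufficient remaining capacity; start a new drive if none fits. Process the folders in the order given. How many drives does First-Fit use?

36 GB → drive 1 (remaining 28 GB)
18 GB → drive 1 (remaining 10 GB)
56 GB → drive 2 (remaining 8 GB)
26 GB → drive 3 (remaining 38 GB)
23 GB → drive 3 (remaining 15 GB)
16 GB → drive 4 (remaining 48 GB)
37 GB → drive 4 (remaining 11 GB)
60 GB → drive 5 (remaining 4 GB)
44 GB → drive 6 (remaining 20 GB)
29 GB → drive 7 (remaining 35 GB)
8 GB → drive 1 (remaining 2 GB)
36 GB → drive 8 (remaining 28 GB)
7 GB → drive 2 (remaining 1 GB)
51 GB → drive 9 (remaining 13 GB)
Final drives: [36,18,8] [56,7] [26,23] [16,37] [60] [44] [29] [36] [51].

9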